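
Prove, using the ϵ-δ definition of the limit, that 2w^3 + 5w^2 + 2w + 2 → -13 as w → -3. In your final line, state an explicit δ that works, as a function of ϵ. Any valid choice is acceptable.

δ = min(1, ϵ/41)

Let ϵ > 0. We want δ > 0 such that 0 < |w + 3| < δ implies |(2w^3 + 5w^2 + 2w + 2) + 13| < ϵ.
(2w^3 + 5w^2 + 2w + 2) + 13 = 2w^3 + 5w^2 + 2w + 15 = (w + 3)(2w^2 - w + 5).
So |(2w^3 + 5w^2 + 2w + 2) + 13| = |w + 3|·|2w^2 - w + 5|.
Require δ ≤ 1. Then |w + 3| < 1 gives |w| < 4, and by the triangle inequality |2w^2 - w + 5| ≤ 2·4^2 + 4 + 5 = 41.
Hence |(2w^3 + 5w^2 + 2w + 2) + 13| ≤ 41|w + 3| < ϵ provided |w + 3| < ϵ/41.
Choosing δ = min(1, ϵ/41) ensures both conditions, hence |(2w^3 + 5w^2 + 2w + 2) + 13| < ϵ.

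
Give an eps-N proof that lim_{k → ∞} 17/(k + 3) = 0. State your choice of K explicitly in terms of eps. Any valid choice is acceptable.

K = 17/eps

Let eps > 0 be given. For k ≥ 1, |17/(k + 3) − 0| = 17/(k + 3) ≤ 17/k.
We need 17/k < eps, i.e. k > 17/eps.
Take K = 17/eps. If k > K then |17/(k + 3)| ≤ 17/k < eps.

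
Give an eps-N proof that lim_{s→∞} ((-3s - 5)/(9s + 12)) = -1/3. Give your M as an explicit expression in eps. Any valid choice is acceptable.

M = (1/9)/eps

Fix eps > 0. We seek M > 0 such that s > M implies |(-3s - 5)/(9s + 12) + 1/3| < eps.
(-3s - 5)/(9s + 12) + 1/3 = (9(-3s - 5) − (-3)(9s + 12)) / (9(9s + 12)) = -9/(9(9s + 12)).
For s > 0 we have 9s + 12 > 9s, so |(-3s - 5)/(9s + 12) + 1/3| = 9/(9(9s + 12)) < 9/(9·9s) = (1/9)/s.
Thus |(-3s - 5)/(9s + 12) + 1/3| < eps whenever s > (1/9)/eps.
Take M = (1/9)/eps. If s > M then |(-3s - 5)/(9s + 12) + 1/3| < (1/9)/s < eps.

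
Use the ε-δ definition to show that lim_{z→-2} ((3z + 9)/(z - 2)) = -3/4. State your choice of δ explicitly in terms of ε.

Fix ε > 0. We want δ > 0 with 0 < |z + 2| < δ ⇒ |(3z + 9)/(z - 2) + 3/4| < ε.
Combining over a common denominator, (3z + 9)/(z - 2) + 3/4 = [(3z + 9)·(-4) − 3·(z - 2)] / [(-4)·(z - 2)] = -15(z + 2) / ((-4)(z - 2)).
So |(3z + 9)/(z - 2) + 3/4| = 15|z + 2| / (4·|z − 2|).
Require δ ≤ 2, so |z − 2| ≥ |-4| − |z + 2| > 4 − 2 = 2.
Hence |(3z + 9)/(z - 2) + 3/4| < 15|z + 2|/(4·2) = (15/8)|z + 2|, which is < ε once |z + 2| < (8/15)ε.
Take δ = min(2, (8/15)ε). Then 0 < |z + 2| < δ forces both bounds, so |(3z + 9)/(z - 2) + 3/4| < ε.

δ = min(2, (8/15)ε)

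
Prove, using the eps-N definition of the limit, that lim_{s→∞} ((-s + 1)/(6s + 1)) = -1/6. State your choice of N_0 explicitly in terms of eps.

N_0 = (7/36)/eps

Fix eps > 0. We seek N_0 > 0 such that s > N_0 implies |(-s + 1)/(6s + 1) + 1/6| < eps.
(-s + 1)/(6s + 1) + 1/6 = (6(-s + 1) − (-1)(6s + 1)) / (6(6s + 1)) = 7/(6(6s + 1)).
For s > 0 we have 6s + 1 > 6s, so |(-s + 1)/(6s + 1) + 1/6| = 7/(6(6s + 1)) < 7/(6·6s) = (7/36)/s.
Thus |(-s + 1)/(6s + 1) + 1/6| < eps whenever s > (7/36)/eps.
Take N_0 = (7/36)/eps. If s > N_0 then |(-s + 1)/(6s + 1) + 1/6| < (7/36)/s < eps.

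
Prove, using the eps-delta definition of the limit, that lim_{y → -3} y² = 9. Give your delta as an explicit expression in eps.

delta = min(1, eps/7)

Suppose eps > 0. We seek delta > 0 with 0 < |y + 3| < delta ⇒ |y² − 9| < eps.
Factor: y² − 9 = (y + 3)(y - 3), so |y² − 9| = |y + 3|·|y - 3|.
Impose delta ≤ 1 so that |y| < 4; then |y - 3| ≤ 7.
Hence |y² − 9| ≤ 7|y + 3|, which is < eps once |y + 3| < eps/7.
Take delta = min(1, eps/7). If 0 < |y + 3| < delta then both bounds hold and |y² − 9| ≤ 7|y + 3| < 7·(eps/7) = eps.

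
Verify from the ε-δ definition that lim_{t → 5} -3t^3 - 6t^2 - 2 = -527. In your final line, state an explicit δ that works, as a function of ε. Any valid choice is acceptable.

Let ε > 0. We want δ > 0 such that 0 < |t − 5| < δ implies |(-3t^3 - 6t^2 - 2) + 527| < ε.
(-3t^3 - 6t^2 - 2) + 527 = -3t^3 - 6t^2 + 525 = (t − 5)(-3t^2 - 21t - 105).
So |(-3t^3 - 6t^2 - 2) + 527| = |t − 5|·|-3t^2 - 21t - 105|.
Require δ ≤ 1. Then |t − 5| < 1 gives |t| < 6, and by the triangle inequality |-3t^2 - 21t - 105| ≤ 3·6^2 + 21·6 + 105 = 339.
Hence |(-3t^3 - 6t^2 - 2) + 527| ≤ 339|t − 5| < ε provided |t − 5| < ε/339.
Choosing δ = min(1, ε/339) ensures both conditions, hence |(-3t^3 - 6t^2 - 2) + 527| < ε.

δ = min(1, ε/339)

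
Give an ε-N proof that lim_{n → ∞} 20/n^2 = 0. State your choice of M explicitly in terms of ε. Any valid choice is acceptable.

M = (20/ε)^{1/2}

Suppose ε > 0. For n ≥ 1, |20/n^2 − 0| = 20/n^2.
20/n^2 < ε ⇔ n^2 > 20/ε ⇔ n > (20/ε)^{1/2}.
Take M = (20/ε)^{1/2}. Then n > M implies 20/n^2 < ε.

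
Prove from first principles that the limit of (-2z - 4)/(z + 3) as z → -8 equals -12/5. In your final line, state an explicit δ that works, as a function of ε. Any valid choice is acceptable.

δ = min(5/2, (25/4)ε)

Fix ε > 0. We want δ > 0 with 0 < |z + 8| < δ ⇒ |(-2z - 4)/(z + 3) + 12/5| < ε.
Combining over a common denominator, (-2z - 4)/(z + 3) + 12/5 = [(-2z - 4)·(-5) − 12·(z + 3)] / [(-5)·(z + 3)] = -2(z + 8) / ((-5)(z + 3)).
So |(-2z - 4)/(z + 3) + 12/5| = 2|z + 8| / (5·|z + 3|).
Restrict δ ≤ 5/2. Then |z + 8| < 5/2 gives |z + 3| = |(z + 8) + (-5)| ≥ 5 − 5/2 = 5/2.
Hence |(-2z - 4)/(z + 3) + 12/5| < 2|z + 8|/(5·(5/2)) = (4/25)|z + 8|, which is < ε once |z + 8| < (25/4)ε.
Take δ = min(5/2, (25/4)ε). Then 0 < |z + 8| < δ forces both bounds, so |(-2z - 4)/(z + 3) + 12/5| < ε.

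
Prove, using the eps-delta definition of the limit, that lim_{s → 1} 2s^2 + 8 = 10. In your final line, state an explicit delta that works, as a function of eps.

delta = min(2, eps/8)

Let eps > 0. We want delta > 0 such that 0 < |s − 1| < delta implies |(2s^2 + 8) − 10| < eps.
(2s^2 + 8) − 10 = 2s^2 - 2 = (s − 1)(2s + 2).
So |(2s^2 + 8) − 10| = |s − 1|·|2s + 2|.
Require delta ≤ 2. Then |s − 1| < 2 gives |s| < 3, and by the triangle inequality |2s + 2| ≤ 2·3 + 2 = 8.
Hence |(2s^2 + 8) − 10| ≤ 8|s − 1| < eps provided |s − 1| < eps/8.
Take delta = min(2, eps/8). Then 0 < |s − 1| < delta gives both |s − 1| < 2 and |s − 1| < eps/8, so |(2s^2 + 8) − 10| < eps.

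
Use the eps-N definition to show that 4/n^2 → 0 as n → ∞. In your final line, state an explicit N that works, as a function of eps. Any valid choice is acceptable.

N = (4/eps)^{1/2}

Suppose eps > 0. For n ≥ 1, |4/n^2 − 0| = 4/n^2.
4/n^2 < eps ⇔ n^2 > 4/eps ⇔ n > (4/eps)^{1/2}.
Take N = (4/eps)^{1/2}. Then n > N implies 4/n^2 < eps.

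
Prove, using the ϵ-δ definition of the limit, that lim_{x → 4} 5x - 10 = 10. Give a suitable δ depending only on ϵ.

Let ϵ > 0. We need δ > 0 so that 0 < |x − 4| < δ implies |(5x - 10) − 10| < ϵ.
|(5x - 10) − 10| = |5x - 20| = 5|x − 4|.
Thus it suffices that |x − 4| < ϵ/5.
Choosing δ = ϵ/5 gives |(5x - 10) − 10| = 5|x − 4| < ϵ whenever |x − 4| < δ.

δ = ϵ/5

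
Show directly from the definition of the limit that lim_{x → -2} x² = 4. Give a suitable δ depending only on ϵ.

δ = min(2, ϵ/6)

Let ϵ > 0 be given. We seek δ > 0 with 0 < |x + 2| < δ ⇒ |x² − 4| < ϵ.
Factor: x² − 4 = (x + 2)(x - 2), so |x² − 4| = |x + 2|·|x - 2|.
Restrict δ ≤ 2. Then |x + 2| < 2 gives |x| < 4, so by the triangle inequality |x - 2| ≤ 4 + 2 = 6.
Hence |x² − 4| ≤ 6|x + 2|, which is < ϵ once |x + 2| < ϵ/6.
Take δ = min(2, ϵ/6). If 0 < |x + 2| < δ then both bounds hold and |x² − 4| ≤ 6|x + 2| < 6·(ϵ/6) = ϵ.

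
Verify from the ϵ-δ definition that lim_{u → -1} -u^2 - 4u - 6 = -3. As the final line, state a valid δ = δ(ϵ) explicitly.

Fix ϵ > 0. We want δ > 0 such that 0 < |u + 1| < δ implies |(-u^2 - 4u - 6) + 3| < ϵ.
(-u^2 - 4u - 6) + 3 = -u^2 - 4u - 3 = (u + 1)(-u - 3).
So |(-u^2 - 4u - 6) + 3| = |u + 1|·|-u - 3|.
Require δ ≤ 1. Then |u + 1| < 1 gives |u| < 2, and by the triangle inequality |-u - 3| ≤ 2 + 3 = 5.
Hence |(-u^2 - 4u - 6) + 3| ≤ 5|u + 1| < ϵ provided |u + 1| < ϵ/5.
Choosing δ = min(1, ϵ/5) ensures both conditions, hence |(-u^2 - 4u - 6) + 3| < ϵ.

δ = min(1, ϵ/5)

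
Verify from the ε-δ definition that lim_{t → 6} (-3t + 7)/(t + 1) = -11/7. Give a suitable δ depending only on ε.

Let ε > 0 be given. We want δ > 0 with 0 < |t − 6| < δ ⇒ |(-3t + 7)/(t + 1) + 11/7| < ε.
Combining over a common denominator, (-3t + 7)/(t + 1) + 11/7 = [(-3t + 7)·7 − (-11)·(t + 1)] / [7·(t + 1)] = -10(t − 6) / (7(t + 1)).
So |(-3t + 7)/(t + 1) + 11/7| = 10|t − 6| / (7·|t + 1|).
Require δ ≤ 7/2, so |t + 1| ≥ |7| − |t − 6| > 7 − 7/2 = 7/2.
Hence |(-3t + 7)/(t + 1) + 11/7| < 10|t − 6|/(7·(7/2)) = (20/49)|t − 6|, which is < ε once |t − 6| < (49/20)ε.
Take δ = min(7/2, (49/20)ε). Then 0 < |t − 6| < δ forces both bounds, so |(-3t + 7)/(t + 1) + 11/7| < ε.

δ = min(7/2, (49/20)ε)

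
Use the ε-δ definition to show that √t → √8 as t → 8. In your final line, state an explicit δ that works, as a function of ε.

δ = min(8, √8·ε)

Fix ε > 0. We want δ > 0 such that 0 < |t − 8| < δ implies |√t − √8| < ε.
Rationalise: √t − √8 = (t − 8)/(√t + √8), so |√t − √8| = |t − 8|/(√t + √8).
Restrict δ ≤ 8 so that |t − 8| < 8 forces t > 0, and then √t + √8 > √8.
Hence |√t − √8| < |t − 8|/√8, which is < ε once |t − 8| < √8·ε.
Take δ = min(8, √8·ε). If 0 < |t − 8| < δ then t > 0 and |√t − √8| < |t − 8|/√8 < ε.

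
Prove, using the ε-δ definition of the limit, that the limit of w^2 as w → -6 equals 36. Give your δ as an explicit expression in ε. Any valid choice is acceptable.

Fix ε > 0. We seek δ > 0 with 0 < |w + 6| < δ ⇒ |w^2 − 36| < ε.
Factor: w^2 − 36 = (w + 6)(w - 6), so |w^2 − 36| = |w + 6|·|w - 6|.
Restrict δ ≤ 1. Then |w + 6| < 1 gives |w| < 7, so by the triangle inequality |w - 6| ≤ 7 + 6 = 13.
Hence |w^2 − 36| ≤ 13|w + 6|, which is < ε once |w + 6| < ε/13.
Take δ = min(1, ε/13). If 0 < |w + 6| < δ then both bounds hold and |w^2 − 36| ≤ 13|w + 6| < 13·(ε/13) = ε.

δ = min(1, ε/13)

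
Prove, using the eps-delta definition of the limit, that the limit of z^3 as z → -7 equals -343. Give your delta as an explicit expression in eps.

Suppose eps > 0. We seek delta > 0 with 0 < |z + 7| < delta ⇒ |z^3 + 343| < eps.
Factor: z^3 + 343 = (z + 7)(z^2 - 7z + 49), so |z^3 + 343| = |z + 7|·|z^2 - 7z + 49|.
Impose delta ≤ 1 so that |z| < 8; then |z^2 - 7z + 49| ≤ 169.
Hence |z^3 + 343| ≤ 169|z + 7|, which is < eps once |z + 7| < eps/169.
Take delta = min(1, eps/169). If 0 < |z + 7| < delta then both bounds hold and |z^3 + 343| ≤ 169|z + 7| < 169·(eps/169) = eps.

delta = min(1, eps/169)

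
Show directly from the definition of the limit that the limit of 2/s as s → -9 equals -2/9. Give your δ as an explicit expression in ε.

Suppose ε > 0. We seek δ > 0 such that 0 < |s + 9| < δ implies |2/s + 2/9| < ε.
|2/s + 2/9| = 2·|-9 − s|/(9·|s|) = 2|s + 9|/(9|s|).
Restrict δ ≤ 9/2. Then |s + 9| < 9/2 gives |s| > 9/2, so 9|s| > 81/2.
Then |2/s + 2/9| < 2|s + 9|/(81/2), which is < ε when |s + 9| < (81/4)ε.
Take δ = min(9/2, (81/4)ε). Then 0 < |s + 9| < δ gives both |s + 9| < 9/2 and |s + 9| < (81/4)ε, so |2/s + 2/9| < ε.

δ = min(9/2, (81/4)ε)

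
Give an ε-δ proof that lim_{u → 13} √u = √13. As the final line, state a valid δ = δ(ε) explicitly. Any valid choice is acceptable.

δ = min(13, √13·ε)

Suppose ε > 0. We want δ > 0 such that 0 < |u − 13| < δ implies |√u − √13| < ε.
Multiplying by the conjugate, |√u − √13| = |u − 13|/(√u + √13).
Restrict δ ≤ 13 so that |u − 13| < 13 forces u > 0, and then √u + √13 > √13.
Hence |√u − √13| < |u − 13|/√13, which is < ε once |u − 13| < √13·ε.
Take δ = min(13, √13·ε). If 0 < |u − 13| < δ then u > 0 and |√u − √13| < |u − 13|/√13 < ε.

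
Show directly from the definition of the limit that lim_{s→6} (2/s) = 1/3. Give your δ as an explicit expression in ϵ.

δ = min(3, 9ϵ)

Fix ϵ > 0. We seek δ > 0 such that 0 < |s − 6| < δ implies |2/s − (1/3)| < ϵ.
|2/s − (1/3)| = 2·|6 − s|/(6·|s|) = 2|s − 6|/(6|s|).
Require δ ≤ 3 so that |s| > 6 − 3 = 3, hence 6|s| > 18.
Then |2/s − (1/3)| < 2|s − 6|/18, which is < ϵ when |s − 6| < 9ϵ.
Take δ = min(3, 9ϵ). Then 0 < |s − 6| < δ gives both |s − 6| < 3 and |s − 6| < 9ϵ, so |2/s − (1/3)| < ϵ.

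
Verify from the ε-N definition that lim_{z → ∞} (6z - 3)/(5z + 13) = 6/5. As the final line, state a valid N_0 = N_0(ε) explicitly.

N_0 = (93/25)/ε

Suppose ε > 0. We seek N_0 > 0 such that z > N_0 implies |(6z - 3)/(5z + 13) − (6/5)| < ε.
(6z - 3)/(5z + 13) − (6/5) = (5(6z - 3) − 6(5z + 13)) / (5(5z + 13)) = -93/(5(5z + 13)).
For z > 0 we have 5z + 13 > 5z, so |(6z - 3)/(5z + 13) − (6/5)| = 93/(5(5z + 13)) < 93/(5·5z) = (93/25)/z.
Thus |(6z - 3)/(5z + 13) − (6/5)| < ε whenever z > (93/25)/ε.
Take N_0 = (93/25)/ε. If z > N_0 then |(6z - 3)/(5z + 13) − (6/5)| < (93/25)/z < ε.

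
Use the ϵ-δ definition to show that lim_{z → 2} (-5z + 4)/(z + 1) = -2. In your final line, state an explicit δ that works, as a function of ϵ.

Let ϵ > 0. We want δ > 0 with 0 < |z − 2| < δ ⇒ |(-5z + 4)/(z + 1) + 2| < ϵ.
Combining over a common denominator, (-5z + 4)/(z + 1) + 2 = [(-5z + 4)·3 − (-6)·(z + 1)] / [3·(z + 1)] = -9(z − 2) / (3(z + 1)).
So |(-5z + 4)/(z + 1) + 2| = 9|z − 2| / (3·|z + 1|).
Require δ ≤ 3/2, so |z + 1| ≥ |3| − |z − 2| > 3 − 3/2 = 3/2.
Hence |(-5z + 4)/(z + 1) + 2| < 9|z − 2|/(3·(3/2)) = 2|z − 2|, which is < ϵ once |z − 2| < (1/2)ϵ.
Take δ = min(3/2, (1/2)ϵ). Then 0 < |z − 2| < δ forces both bounds, so |(-5z + 4)/(z + 1) + 2| < ϵ.

δ = min(3/2, (1/2)ϵ)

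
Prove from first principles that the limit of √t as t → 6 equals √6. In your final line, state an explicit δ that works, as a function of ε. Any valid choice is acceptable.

δ = min(6, √6·ε)

Fix ε > 0. We want δ > 0 such that 0 < |t − 6| < δ implies |√t − √6| < ε.
Rationalise: √t − √6 = (t − 6)/(√t + √6), so |√t − √6| = |t − 6|/(√t + √6).
Restrict δ ≤ 6 so that |t − 6| < 6 forces t > 0, and then √t + √6 > √6.
Hence |√t − √6| < |t − 6|/√6, which is < ε once |t − 6| < √6·ε.
Take δ = min(6, √6·ε). If 0 < |t − 6| < δ then t > 0 and |√t − √6| < |t − 6|/√6 < ε.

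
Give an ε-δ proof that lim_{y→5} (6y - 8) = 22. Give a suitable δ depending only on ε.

δ = ε/6

Fix ε > 0. We need δ > 0 so that 0 < |y − 5| < δ implies |(6y - 8) − 22| < ε.
Since (6y - 8) − 22 = 6(y − 5), we have |(6y - 8) − 22| = 6|y − 5|.
So 6|y − 5| < ε exactly when |y − 5| < ε/6.
Choosing δ = ε/6 gives |(6y - 8) − 22| = 6|y − 5| < ε whenever |y − 5| < δ.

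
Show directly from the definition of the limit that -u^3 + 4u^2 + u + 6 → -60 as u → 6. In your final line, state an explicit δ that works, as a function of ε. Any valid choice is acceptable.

δ = min(2, ε/91)

Fix ε > 0. We want δ > 0 such that 0 < |u − 6| < δ implies |(-u^3 + 4u^2 + u + 6) + 60| < ε.
(-u^3 + 4u^2 + u + 6) + 60 = -u^3 + 4u^2 + u + 66 = (u − 6)(-u^2 - 2u - 11).
So |(-u^3 + 4u^2 + u + 6) + 60| = |u − 6|·|-u^2 - 2u - 11|.
Require δ ≤ 2. Then |u − 6| < 2 gives |u| < 8, and by the triangle inequality |-u^2 - 2u - 11| ≤ 8^2 + 2·8 + 11 = 91.
Hence |(-u^3 + 4u^2 + u + 6) + 60| ≤ 91|u − 6| < ε provided |u − 6| < ε/91.
Choosing δ = min(2, ε/91) ensures both conditions, hence |(-u^3 + 4u^2 + u + 6) + 60| < ε.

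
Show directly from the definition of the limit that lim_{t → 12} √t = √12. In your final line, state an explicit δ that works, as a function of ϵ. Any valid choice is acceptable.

δ = min(12, √12·ϵ)

Fix ϵ > 0. We want δ > 0 such that 0 < |t − 12| < δ implies |√t − √12| < ϵ.
Rationalise: √t − √12 = (t − 12)/(√t + √12), so |√t − √12| = |t − 12|/(√t + √12).
Restrict δ ≤ 12 so that |t − 12| < 12 forces t > 0, and then √t + √12 > √12.
Hence |√t − √12| < |t − 12|/√12, which is < ϵ once |t − 12| < √12·ϵ.
Take δ = min(12, √12·ϵ). If 0 < |t − 12| < δ then t > 0 and |√t − √12| < |t − 12|/√12 < ϵ.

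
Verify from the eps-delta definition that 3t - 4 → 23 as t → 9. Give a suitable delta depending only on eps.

delta = eps/3

Let eps > 0 be given. We need delta > 0 so that 0 < |t − 9| < delta implies |(3t - 4) − 23| < eps.
Since (3t - 4) − 23 = 3(t − 9), we have |(3t - 4) − 23| = 3|t − 9|.
Thus it suffices that |t − 9| < eps/3.
Take delta = eps/3. If 0 < |t − 9| < delta then |(3t - 4) − 23| = 3|t − 9| < 3·(eps/3) = eps.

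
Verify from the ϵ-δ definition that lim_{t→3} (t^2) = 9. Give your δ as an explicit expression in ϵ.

δ = min(2, ϵ/8)

Suppose ϵ > 0. We seek δ > 0 with 0 < |t − 3| < δ ⇒ |t^2 − 9| < ϵ.
Factor: t^2 − 9 = (t − 3)(t + 3), so |t^2 − 9| = |t − 3|·|t + 3|.
Impose δ ≤ 2 so that |t| < 5; then |t + 3| ≤ 8.
Hence |t^2 − 9| ≤ 8|t − 3|, which is < ϵ once |t − 3| < ϵ/8.
Take δ = min(2, ϵ/8). If 0 < |t − 3| < δ then both bounds hold and |t^2 − 9| ≤ 8|t − 3| < 8·(ϵ/8) = ϵ.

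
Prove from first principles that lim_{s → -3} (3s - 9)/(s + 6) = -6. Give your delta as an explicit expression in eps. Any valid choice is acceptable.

delta = min(3/2, (1/6)eps)

Let eps > 0 be given. We want delta > 0 with 0 < |s + 3| < delta ⇒ |(3s - 9)/(s + 6) + 6| < eps.
Combining over a common denominator, (3s - 9)/(s + 6) + 6 = [(3s - 9)·3 − (-18)·(s + 6)] / [3·(s + 6)] = 27(s + 3) / (3(s + 6)).
So |(3s - 9)/(s + 6) + 6| = 27|s + 3| / (3·|s + 6|).
Restrict delta ≤ 3/2. Then |s + 3| < 3/2 gives |s + 6| = |(s + 3) + 3| ≥ 3 − 3/2 = 3/2.
Hence |(3s - 9)/(s + 6) + 6| < 27|s + 3|/(3·(3/2)) = 6|s + 3|, which is < eps once |s + 3| < (1/6)eps.
Take delta = min(3/2, (1/6)eps). Then 0 < |s + 3| < delta forces both bounds, so |(3s - 9)/(s + 6) + 6| < eps.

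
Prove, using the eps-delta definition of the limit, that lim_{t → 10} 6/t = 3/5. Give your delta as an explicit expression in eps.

Let eps > 0 be given. We seek delta > 0 such that 0 < |t − 10| < delta implies |6/t − (3/5)| < eps.
|6/t − (3/5)| = 6·|10 − t|/(10·|t|) = 6|t − 10|/(10|t|).
Require delta ≤ 5 so that |t| > 10 − 5 = 5, hence 10|t| > 50.
Then |6/t − (3/5)| < 6|t − 10|/50, which is < eps when |t − 10| < (25/3)eps.
Take delta = min(5, (25/3)eps). Then 0 < |t − 10| < delta gives both |t − 10| < 5 and |t − 10| < (25/3)eps, so |6/t − (3/5)| < eps.

delta = min(5, (25/3)eps)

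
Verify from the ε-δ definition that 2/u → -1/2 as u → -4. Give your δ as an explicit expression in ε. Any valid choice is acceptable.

Suppose ε > 0. We seek δ > 0 such that 0 < |u + 4| < δ implies |2/u + 1/2| < ε.
|2/u + 1/2| = 2·|-4 − u|/(4·|u|) = 2|u + 4|/(4|u|).
Require δ ≤ 2 so that |u| > 4 − 2 = 2, hence 4|u| > 8.
Then |2/u + 1/2| < 2|u + 4|/8, which is < ε when |u + 4| < 4ε.
Take δ = min(2, 4ε). Then 0 < |u + 4| < δ gives both |u + 4| < 2 and |u + 4| < 4ε, so |2/u + 1/2| < ε.

δ = min(2, 4ε)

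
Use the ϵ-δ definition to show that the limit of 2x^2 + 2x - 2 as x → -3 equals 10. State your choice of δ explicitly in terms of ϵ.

Fix ϵ > 0. We want δ > 0 such that 0 < |x + 3| < δ implies |(2x^2 + 2x - 2) − 10| < ϵ.
(2x^2 + 2x - 2) − 10 = 2x^2 + 2x - 12 = (x + 3)(2x - 4).
So |(2x^2 + 2x - 2) − 10| = |x + 3|·|2x - 4|.
Require δ ≤ 1. Then |x + 3| < 1 gives |x| < 4, and by the triangle inequality |2x - 4| ≤ 2·4 + 4 = 12.
Hence |(2x^2 + 2x - 2) − 10| ≤ 12|x + 3| < ϵ provided |x + 3| < ϵ/12.
Choosing δ = min(1, ϵ/12) ensures both conditions, hence |(2x^2 + 2x - 2) − 10| < ϵ.

δ = min(1, ϵ/12)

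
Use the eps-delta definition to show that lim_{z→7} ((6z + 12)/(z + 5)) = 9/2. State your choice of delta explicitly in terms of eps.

delta = min(6, 4eps)

Fix eps > 0. We want delta > 0 with 0 < |z − 7| < delta ⇒ |(6z + 12)/(z + 5) − (9/2)| < eps.
Combining over a common denominator, (6z + 12)/(z + 5) − (9/2) = [(6z + 12)·12 − 54·(z + 5)] / [12·(z + 5)] = 18(z − 7) / (12(z + 5)).
So |(6z + 12)/(z + 5) − (9/2)| = 18|z − 7| / (12·|z + 5|).
Require delta ≤ 6, so |z + 5| ≥ |12| − |z − 7| > 12 − 6 = 6.
Hence |(6z + 12)/(z + 5) − (9/2)| < 18|z − 7|/(12·6) = (1/4)|z − 7|, which is < eps once |z − 7| < 4eps.
Take delta = min(6, 4eps). Then 0 < |z − 7| < delta forces both bounds, so |(6z + 12)/(z + 5) − (9/2)| < eps.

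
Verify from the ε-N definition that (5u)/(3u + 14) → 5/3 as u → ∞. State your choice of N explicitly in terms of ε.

N = (70/9)/ε

Let ε > 0 be given. We seek N > 0 such that u > N implies |(5u)/(3u + 14) − (5/3)| < ε.
(5u)/(3u + 14) − (5/3) = (3(5u) − 5(3u + 14)) / (3(3u + 14)) = -70/(3(3u + 14)).
For u > 0 we have 3u + 14 > 3u, so |(5u)/(3u + 14) − (5/3)| = 70/(3(3u + 14)) < 70/(3·3u) = (70/9)/u.
Thus |(5u)/(3u + 14) − (5/3)| < ε whenever u > (70/9)/ε.
Take N = (70/9)/ε. If u > N then |(5u)/(3u + 14) − (5/3)| < (70/9)/u < ε.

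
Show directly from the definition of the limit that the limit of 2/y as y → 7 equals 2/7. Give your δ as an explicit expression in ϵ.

δ = min(7/2, (49/4)ϵ)

Fix ϵ > 0. We seek δ > 0 such that 0 < |y − 7| < δ implies |2/y − (2/7)| < ϵ.
|2/y − (2/7)| = 2·|7 − y|/(7·|y|) = 2|y − 7|/(7|y|).
Restrict δ ≤ 7/2. Then |y − 7| < 7/2 gives |y| > 7/2, so 7|y| > 49/2.
Then |2/y − (2/7)| < 2|y − 7|/(49/2), which is < ϵ when |y − 7| < (49/4)ϵ.
Take δ = min(7/2, (49/4)ϵ). Then 0 < |y − 7| < δ gives both |y − 7| < 7/2 and |y − 7| < (49/4)ϵ, so |2/y − (2/7)| < ϵ.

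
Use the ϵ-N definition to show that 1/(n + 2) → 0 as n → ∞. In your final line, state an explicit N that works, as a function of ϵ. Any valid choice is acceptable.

Suppose ϵ > 0. For n ≥ 1, |1/(n + 2) − 0| = 1/(n + 2) ≤ 1/n.
We need 1/n < ϵ, i.e. n > 1/ϵ.
Take N = 1/ϵ. If n > N then |1/(n + 2)| ≤ 1/n < ϵ.

N = 1/ϵ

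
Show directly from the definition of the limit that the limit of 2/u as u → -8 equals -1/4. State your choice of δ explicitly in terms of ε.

δ = min(4, 16ε)

Suppose ε > 0. We seek δ > 0 such that 0 < |u + 8| < δ implies |2/u + 1/4| < ε.
|2/u + 1/4| = 2·|-8 − u|/(8·|u|) = 2|u + 8|/(8|u|).
Restrict δ ≤ 4. Then |u + 8| < 4 gives |u| > 4, so 8|u| > 32.
Then |2/u + 1/4| < 2|u + 8|/32, which is < ε when |u + 8| < 16ε.
Take δ = min(4, 16ε). Then 0 < |u + 8| < δ gives both |u + 8| < 4 and |u + 8| < 16ε, so |2/u + 1/4| < ε.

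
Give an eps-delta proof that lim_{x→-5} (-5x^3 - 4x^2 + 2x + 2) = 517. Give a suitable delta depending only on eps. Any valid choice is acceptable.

delta = min(1, eps/409)

Fix eps > 0. We want delta > 0 such that 0 < |x + 5| < delta implies |(-5x^3 - 4x^2 + 2x + 2) − 517| < eps.
(-5x^3 - 4x^2 + 2x + 2) − 517 = -5x^3 - 4x^2 + 2x - 515 = (x + 5)(-5x^2 + 21x - 103).
So |(-5x^3 - 4x^2 + 2x + 2) − 517| = |x + 5|·|-5x^2 + 21x - 103|.
Assume first that |x + 5| < 1, so |x| < 6. Then |-5x^2 + 21x - 103| ≤ 5·6^2 + 21·6 + 103 = 409.
Hence |(-5x^3 - 4x^2 + 2x + 2) − 517| ≤ 409|x + 5| < eps provided |x + 5| < eps/409.
Choosing delta = min(1, eps/409) ensures both conditions, hence |(-5x^3 - 4x^2 + 2x + 2) − 517| < eps.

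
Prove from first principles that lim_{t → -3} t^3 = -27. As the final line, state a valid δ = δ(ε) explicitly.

Suppose ε > 0. We seek δ > 0 with 0 < |t + 3| < δ ⇒ |t^3 + 27| < ε.
Factor: t^3 + 27 = (t + 3)(t^2 - 3t + 9), so |t^3 + 27| = |t + 3|·|t^2 - 3t + 9|.
Impose δ ≤ 2 so that |t| < 5; then |t^2 - 3t + 9| ≤ 49.
Hence |t^3 + 27| ≤ 49|t + 3|, which is < ε once |t + 3| < ε/49.
Take δ = min(2, ε/49). If 0 < |t + 3| < δ then both bounds hold and |t^3 + 27| ≤ 49|t + 3| < 49·(ε/49) = ε.

δ = min(2, ε/49)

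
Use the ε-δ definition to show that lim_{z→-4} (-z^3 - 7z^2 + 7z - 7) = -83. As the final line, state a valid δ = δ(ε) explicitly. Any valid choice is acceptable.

δ = min(1, ε/59)

Let ε > 0 be given. We want δ > 0 such that 0 < |z + 4| < δ implies |(-z^3 - 7z^2 + 7z - 7) + 83| < ε.
(-z^3 - 7z^2 + 7z - 7) + 83 = -z^3 - 7z^2 + 7z + 76 = (z + 4)(-z^2 - 3z + 19).
So |(-z^3 - 7z^2 + 7z - 7) + 83| = |z + 4|·|-z^2 - 3z + 19|.
Assume first that |z + 4| < 1, so |z| < 5. Then |-z^2 - 3z + 19| ≤ 5^2 + 3·5 + 19 = 59.
Hence |(-z^3 - 7z^2 + 7z - 7) + 83| ≤ 59|z + 4| < ε provided |z + 4| < ε/59.
Take δ = min(1, ε/59). Then 0 < |z + 4| < δ gives both |z + 4| < 1 and |z + 4| < ε/59, so |(-z^3 - 7z^2 + 7z - 7) + 83| < ε.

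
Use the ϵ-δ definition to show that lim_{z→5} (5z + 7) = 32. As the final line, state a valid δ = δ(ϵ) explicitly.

δ = ϵ/5

Suppose ϵ > 0. We need δ > 0 so that 0 < |z − 5| < δ implies |(5z + 7) − 32| < ϵ.
Since (5z + 7) − 32 = 5(z − 5), we have |(5z + 7) − 32| = 5|z − 5|.
So 5|z − 5| < ϵ exactly when |z − 5| < ϵ/5.
Choosing δ = ϵ/5 gives |(5z + 7) − 32| = 5|z − 5| < ϵ whenever |z − 5| < δ.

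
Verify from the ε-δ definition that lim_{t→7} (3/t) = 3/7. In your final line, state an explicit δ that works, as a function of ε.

Suppose ε > 0. We seek δ > 0 such that 0 < |t − 7| < δ implies |3/t − (3/7)| < ε.
|3/t − (3/7)| = 3·|7 − t|/(7·|t|) = 3|t − 7|/(7|t|).
Restrict δ ≤ 7/2. Then |t − 7| < 7/2 gives |t| > 7/2, so 7|t| > 49/2.
Then |3/t − (3/7)| < 3|t − 7|/(49/2), which is < ε when |t − 7| < (49/6)ε.
Take δ = min(7/2, (49/6)ε). Then 0 < |t − 7| < δ gives both |t − 7| < 7/2 and |t − 7| < (49/6)ε, so |3/t − (3/7)| < ε.

δ = min(7/2, (49/6)ε)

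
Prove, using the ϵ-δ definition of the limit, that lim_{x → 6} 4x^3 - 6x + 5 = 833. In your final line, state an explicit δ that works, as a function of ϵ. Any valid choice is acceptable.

Fix ϵ > 0. We want δ > 0 such that 0 < |x − 6| < δ implies |(4x^3 - 6x + 5) − 833| < ϵ.
(4x^3 - 6x + 5) − 833 = 4x^3 - 6x - 828 = (x − 6)(4x^2 + 24x + 138).
So |(4x^3 - 6x + 5) − 833| = |x − 6|·|4x^2 + 24x + 138|.
Assume first that |x − 6| < 2, so |x| < 8. Then |4x^2 + 24x + 138| ≤ 4·8^2 + 24·8 + 138 = 586.
Hence |(4x^3 - 6x + 5) − 833| ≤ 586|x − 6| < ϵ provided |x − 6| < ϵ/586.
Choosing δ = min(2, ϵ/586) ensures both conditions, hence |(4x^3 - 6x + 5) − 833| < ϵ.

δ = min(2, ϵ/586)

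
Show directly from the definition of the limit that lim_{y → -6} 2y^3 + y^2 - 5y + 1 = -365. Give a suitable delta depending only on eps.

delta = min(1, eps/236)

Suppose eps > 0. We want delta > 0 such that 0 < |y + 6| < delta implies |(2y^3 + y^2 - 5y + 1) + 365| < eps.
(2y^3 + y^2 - 5y + 1) + 365 = 2y^3 + y^2 - 5y + 366 = (y + 6)(2y^2 - 11y + 61).
So |(2y^3 + y^2 - 5y + 1) + 365| = |y + 6|·|2y^2 - 11y + 61|.
Require delta ≤ 1. Then |y + 6| < 1 gives |y| < 7, and by the triangle inequality |2y^2 - 11y + 61| ≤ 2·7^2 + 11·7 + 61 = 236.
Hence |(2y^3 + y^2 - 5y + 1) + 365| ≤ 236|y + 6| < eps provided |y + 6| < eps/236.
Choosing delta = min(1, eps/236) ensures both conditions, hence |(2y^3 + y^2 - 5y + 1) + 365| < eps.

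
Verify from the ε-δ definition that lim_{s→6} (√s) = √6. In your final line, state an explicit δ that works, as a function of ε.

δ = min(6, √6·ε)

Let ε > 0 be given. We want δ > 0 such that 0 < |s − 6| < δ implies |√s − √6| < ε.
Multiplying by the conjugate, |√s − √6| = |s − 6|/(√s + √6).
Restrict δ ≤ 6 so that |s − 6| < 6 forces s > 0, and then √s + √6 > √6.
Hence |√s − √6| < |s − 6|/√6, which is < ε once |s − 6| < √6·ε.
Take δ = min(6, √6·ε). If 0 < |s − 6| < δ then s > 0 and |√s − √6| < |s − 6|/√6 < ε.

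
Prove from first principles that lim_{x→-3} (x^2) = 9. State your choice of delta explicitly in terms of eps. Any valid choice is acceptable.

delta = min(1, eps/7)

Suppose eps > 0. We seek delta > 0 with 0 < |x + 3| < delta ⇒ |x^2 − 9| < eps.
Factor: x^2 − 9 = (x + 3)(x - 3), so |x^2 − 9| = |x + 3|·|x - 3|.
Restrict delta ≤ 1. Then |x + 3| < 1 gives |x| < 4, so by the triangle inequality |x - 3| ≤ 4 + 3 = 7.
Hence |x^2 − 9| ≤ 7|x + 3|, which is < eps once |x + 3| < eps/7.
Take delta = min(1, eps/7). If 0 < |x + 3| < delta then both bounds hold and |x^2 − 9| ≤ 7|x + 3| < 7·(eps/7) = eps.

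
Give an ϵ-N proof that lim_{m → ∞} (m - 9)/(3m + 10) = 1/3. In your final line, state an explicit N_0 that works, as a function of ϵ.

Fix ϵ > 0. For m ≥ 1, |(m - 9)/(3m + 10) − (1/3)| = |-37|/(3(3m + 10)) = 37/(3(3m + 10)).
Since 3m + 10 ≥ 3m for m ≥ 1, this is ≤ 37/(3·3m) = (37/9)/m.
So |(m - 9)/(3m + 10) − (1/3)| < ϵ whenever m > (37/9)/ϵ.
Take N_0 = (37/9)/ϵ. If m > N_0 then |(m - 9)/(3m + 10) − (1/3)| ≤ (37/9)/m < ϵ.

N_0 = (37/9)/ϵ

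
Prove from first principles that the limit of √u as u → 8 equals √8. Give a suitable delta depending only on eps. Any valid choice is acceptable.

Fix eps > 0. We want delta > 0 such that 0 < |u − 8| < delta implies |√u − √8| < eps.
Multiplying by the conjugate, |√u − √8| = |u − 8|/(√u + √8).
Restrict delta ≤ 8 so that |u − 8| < 8 forces u > 0, and then √u + √8 > √8.
Hence |√u − √8| < |u − 8|/√8, which is < eps once |u − 8| < √8·eps.
Take delta = min(8, √8·eps). If 0 < |u − 8| < delta then u > 0 and |√u − √8| < |u − 8|/√8 < eps.

delta = min(8, √8·eps)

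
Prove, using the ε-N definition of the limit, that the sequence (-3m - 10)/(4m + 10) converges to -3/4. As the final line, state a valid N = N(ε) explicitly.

N = (5/8)/ε

Let ε > 0 be given. For m ≥ 1, |(-3m - 10)/(4m + 10) + 3/4| = |-10|/(4(4m + 10)) = 10/(4(4m + 10)).
Since 4m + 10 ≥ 4m for m ≥ 1, this is ≤ 10/(4·4m) = (5/8)/m.
So |(-3m - 10)/(4m + 10) + 3/4| < ε whenever m > (5/8)/ε.
Take N = (5/8)/ε. If m > N then |(-3m - 10)/(4m + 10) + 3/4| ≤ (5/8)/m < ε.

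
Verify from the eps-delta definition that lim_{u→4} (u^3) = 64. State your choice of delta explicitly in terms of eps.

Let eps > 0. We seek delta > 0 with 0 < |u − 4| < delta ⇒ |u^3 − 64| < eps.
Factor: u^3 − 64 = (u − 4)(u^2 + 4u + 16), so |u^3 − 64| = |u − 4|·|u^2 + 4u + 16|.
Impose delta ≤ 2 so that |u| < 6; then |u^2 + 4u + 16| ≤ 76.
Hence |u^3 − 64| ≤ 76|u − 4|, which is < eps once |u − 4| < eps/76.
Take delta = min(2, eps/76). If 0 < |u − 4| < delta then both bounds hold and |u^3 − 64| ≤ 76|u − 4| < 76·(eps/76) = eps.

delta = min(2, eps/76)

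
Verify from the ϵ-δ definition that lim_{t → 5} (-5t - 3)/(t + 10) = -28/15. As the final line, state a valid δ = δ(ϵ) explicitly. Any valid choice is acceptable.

Let ϵ > 0. We want δ > 0 with 0 < |t − 5| < δ ⇒ |(-5t - 3)/(t + 10) + 28/15| < ϵ.
Combining over a common denominator, (-5t - 3)/(t + 10) + 28/15 = [(-5t - 3)·15 − (-28)·(t + 10)] / [15·(t + 10)] = -47(t − 5) / (15(t + 10)).
So |(-5t - 3)/(t + 10) + 28/15| = 47|t − 5| / (15·|t + 10|).
Require δ ≤ 15/2, so |t + 10| ≥ |15| − |t − 5| > 15 − 15/2 = 15/2.
Hence |(-5t - 3)/(t + 10) + 28/15| < 47|t − 5|/(15·(15/2)) = (94/225)|t − 5|, which is < ϵ once |t − 5| < (225/94)ϵ.
Take δ = min(15/2, (225/94)ϵ). Then 0 < |t − 5| < δ forces both bounds, so |(-5t - 3)/(t + 10) + 28/15| < ϵ.

δ = min(15/2, (225/94)ϵ)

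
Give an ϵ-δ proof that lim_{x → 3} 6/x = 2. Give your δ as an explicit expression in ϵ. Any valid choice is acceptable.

Let ϵ > 0. We seek δ > 0 such that 0 < |x − 3| < δ implies |6/x − 2| < ϵ.
|6/x − 2| = 6·|3 − x|/(3·|x|) = 6|x − 3|/(3|x|).
Require δ ≤ 3/2 so that |x| > 3 − 3/2 = 3/2, hence 3|x| > 9/2.
Then |6/x − 2| < 6|x − 3|/(9/2), which is < ϵ when |x − 3| < (3/4)ϵ.
Take δ = min(3/2, (3/4)ϵ). Then 0 < |x − 3| < δ gives both |x − 3| < 3/2 and |x − 3| < (3/4)ϵ, so |6/x − 2| < ϵ.

δ = min(3/2, (3/4)ϵ)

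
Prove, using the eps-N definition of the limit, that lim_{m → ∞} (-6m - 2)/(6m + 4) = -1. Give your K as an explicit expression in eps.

K = (1/3)/eps

Let eps > 0. For m ≥ 1, |(-6m - 2)/(6m + 4) + 1| = |12|/(6(6m + 4)) = 12/(6(6m + 4)).
Since 6m + 4 ≥ 6m for m ≥ 1, this is ≤ 12/(6·6m) = (1/3)/m.
So |(-6m - 2)/(6m + 4) + 1| < eps whenever m > (1/3)/eps.
Take K = (1/3)/eps. If m > K then |(-6m - 2)/(6m + 4) + 1| ≤ (1/3)/m < eps.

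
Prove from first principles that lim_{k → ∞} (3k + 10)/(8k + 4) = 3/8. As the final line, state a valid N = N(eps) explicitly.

Fix eps > 0. For k ≥ 1, |(3k + 10)/(8k + 4) − (3/8)| = |68|/(8(8k + 4)) = 68/(8(8k + 4)).
Since 8k + 4 ≥ 8k for k ≥ 1, this is ≤ 68/(8·8k) = (17/16)/k.
So |(3k + 10)/(8k + 4) − (3/8)| < eps whenever k > (17/16)/eps.
Take N = (17/16)/eps. If k > N then |(3k + 10)/(8k + 4) − (3/8)| ≤ (17/16)/k < eps.

N = (17/16)/eps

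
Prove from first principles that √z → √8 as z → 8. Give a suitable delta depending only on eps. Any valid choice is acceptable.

delta = min(8, √8·eps)

Suppose eps > 0. We want delta > 0 such that 0 < |z − 8| < delta implies |√z − √8| < eps.
Rationalise: √z − √8 = (z − 8)/(√z + √8), so |√z − √8| = |z − 8|/(√z + √8).
Restrict delta ≤ 8 so that |z − 8| < 8 forces z > 0, and then √z + √8 > √8.
Hence |√z − √8| < |z − 8|/√8, which is < eps once |z − 8| < √8·eps.
Take delta = min(8, √8·eps). If 0 < |z − 8| < delta then z > 0 and |√z − √8| < |z − 8|/√8 < eps.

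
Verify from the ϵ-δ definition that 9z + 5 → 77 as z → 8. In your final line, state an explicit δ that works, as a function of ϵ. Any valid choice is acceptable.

δ = ϵ/9

Fix ϵ > 0. We need δ > 0 so that 0 < |z − 8| < δ implies |(9z + 5) − 77| < ϵ.
|(9z + 5) − 77| = |9z - 72| = 9|z − 8|.
So 9|z − 8| < ϵ exactly when |z − 8| < ϵ/9.
Choosing δ = ϵ/9 gives |(9z + 5) − 77| = 9|z − 8| < ϵ whenever |z − 8| < δ.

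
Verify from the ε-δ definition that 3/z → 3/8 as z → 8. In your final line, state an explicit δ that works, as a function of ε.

δ = min(4, (32/3)ε)

Let ε > 0. We seek δ > 0 such that 0 < |z − 8| < δ implies |3/z − (3/8)| < ε.
|3/z − (3/8)| = 3·|8 − z|/(8·|z|) = 3|z − 8|/(8|z|).
Restrict δ ≤ 4. Then |z − 8| < 4 gives |z| > 4, so 8|z| > 32.
Then |3/z − (3/8)| < 3|z − 8|/32, which is < ε when |z − 8| < (32/3)ε.
Take δ = min(4, (32/3)ε). Then 0 < |z − 8| < δ gives both |z − 8| < 4 and |z − 8| < (32/3)ε, so |3/z − (3/8)| < ε.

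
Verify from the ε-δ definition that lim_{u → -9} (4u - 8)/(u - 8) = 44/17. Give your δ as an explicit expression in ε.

δ = min(17/2, (289/48)ε)

Let ε > 0. We want δ > 0 with 0 < |u + 9| < δ ⇒ |(4u - 8)/(u - 8) − (44/17)| < ε.
Combining over a common denominator, (4u - 8)/(u - 8) − (44/17) = [(4u - 8)·(-17) − (-44)·(u - 8)] / [(-17)·(u - 8)] = -24(u + 9) / ((-17)(u - 8)).
So |(4u - 8)/(u - 8) − (44/17)| = 24|u + 9| / (17·|u − 8|).
Restrict δ ≤ 17/2. Then |u + 9| < 17/2 gives |u − 8| = |(u + 9) + (-17)| ≥ 17 − 17/2 = 17/2.
Hence |(4u - 8)/(u - 8) − (44/17)| < 24|u + 9|/(17·(17/2)) = (48/289)|u + 9|, which is < ε once |u + 9| < (289/48)ε.
Take δ = min(17/2, (289/48)ε). Then 0 < |u + 9| < δ forces both bounds, so |(4u - 8)/(u - 8) − (44/17)| < ε.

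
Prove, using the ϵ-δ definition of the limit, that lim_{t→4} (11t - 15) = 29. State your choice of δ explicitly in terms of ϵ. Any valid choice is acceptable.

δ = ϵ/11

Let ϵ > 0. We need δ > 0 so that 0 < |t − 4| < δ implies |(11t - 15) − 29| < ϵ.
|(11t - 15) − 29| = |11t - 44| = 11|t − 4|.
Thus it suffices that |t − 4| < ϵ/11.
Take δ = ϵ/11. If 0 < |t − 4| < δ then |(11t - 15) − 29| = 11|t − 4| < 11·(ϵ/11) = ϵ.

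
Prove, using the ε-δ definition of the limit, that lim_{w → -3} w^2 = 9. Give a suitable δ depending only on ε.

δ = min(1, ε/7)

Let ε > 0. We seek δ > 0 with 0 < |w + 3| < δ ⇒ |w^2 − 9| < ε.
Factor: w^2 − 9 = (w + 3)(w - 3), so |w^2 − 9| = |w + 3|·|w - 3|.
Impose δ ≤ 1 so that |w| < 4; then |w - 3| ≤ 7.
Hence |w^2 − 9| ≤ 7|w + 3|, which is < ε once |w + 3| < ε/7.
Take δ = min(1, ε/7). If 0 < |w + 3| < δ then both bounds hold and |w^2 − 9| ≤ 7|w + 3| < 7·(ε/7) = ε.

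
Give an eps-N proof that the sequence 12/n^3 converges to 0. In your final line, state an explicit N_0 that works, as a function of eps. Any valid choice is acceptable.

N_0 = (12/eps)^{1/3}

Let eps > 0 be given. For n ≥ 1, |12/n^3 − 0| = 12/n^3.
12/n^3 < eps ⇔ n^3 > 12/eps ⇔ n > (12/eps)^{1/3}.
Take N_0 = (12/eps)^{1/3}. Then n > N_0 implies 12/n^3 < eps.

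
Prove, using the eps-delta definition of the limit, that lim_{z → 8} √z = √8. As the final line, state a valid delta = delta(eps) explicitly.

delta = min(8, √8·eps)

Let eps > 0 be given. We want delta > 0 such that 0 < |z − 8| < delta implies |√z − √8| < eps.
Multiplying by the conjugate, |√z − √8| = |z − 8|/(√z + √8).
Restrict delta ≤ 8 so that |z − 8| < 8 forces z > 0, and then √z + √8 > √8.
Hence |√z − √8| < |z − 8|/√8, which is < eps once |z − 8| < √8·eps.
Take delta = min(8, √8·eps). If 0 < |z − 8| < delta then z > 0 and |√z − √8| < |z − 8|/√8 < eps.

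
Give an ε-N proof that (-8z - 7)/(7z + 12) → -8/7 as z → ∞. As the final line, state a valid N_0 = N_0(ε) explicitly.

N_0 = (47/49)/ε

Suppose ε > 0. We seek N_0 > 0 such that z > N_0 implies |(-8z - 7)/(7z + 12) + 8/7| < ε.
(-8z - 7)/(7z + 12) + 8/7 = (7(-8z - 7) − (-8)(7z + 12)) / (7(7z + 12)) = 47/(7(7z + 12)).
For z > 0 we have 7z + 12 > 7z, so |(-8z - 7)/(7z + 12) + 8/7| = 47/(7(7z + 12)) < 47/(7·7z) = (47/49)/z.
Thus |(-8z - 7)/(7z + 12) + 8/7| < ε whenever z > (47/49)/ε.
Take N_0 = (47/49)/ε. If z > N_0 then |(-8z - 7)/(7z + 12) + 8/7| < (47/49)/z < ε.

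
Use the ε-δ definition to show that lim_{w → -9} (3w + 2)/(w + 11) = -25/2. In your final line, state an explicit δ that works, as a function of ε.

δ = min(1, (2/31)ε)

Let ε > 0. We want δ > 0 with 0 < |w + 9| < δ ⇒ |(3w + 2)/(w + 11) + 25/2| < ε.
Combining over a common denominator, (3w + 2)/(w + 11) + 25/2 = [(3w + 2)·2 − (-25)·(w + 11)] / [2·(w + 11)] = 31(w + 9) / (2(w + 11)).
So |(3w + 2)/(w + 11) + 25/2| = 31|w + 9| / (2·|w + 11|).
Require δ ≤ 1, so |w + 11| ≥ |2| − |w + 9| > 2 − 1 = 1.
Hence |(3w + 2)/(w + 11) + 25/2| < 31|w + 9|/(2·1) = (31/2)|w + 9|, which is < ε once |w + 9| < (2/31)ε.
Take δ = min(1, (2/31)ε). Then 0 < |w + 9| < δ forces both bounds, so |(3w + 2)/(w + 11) + 25/2| < ε.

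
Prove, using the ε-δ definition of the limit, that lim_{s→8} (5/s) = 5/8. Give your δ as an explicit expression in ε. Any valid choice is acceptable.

Fix ε > 0. We seek δ > 0 such that 0 < |s − 8| < δ implies |5/s − (5/8)| < ε.
|5/s − (5/8)| = 5·|8 − s|/(8·|s|) = 5|s − 8|/(8|s|).
Require δ ≤ 4 so that |s| > 8 − 4 = 4, hence 8|s| > 32.
Then |5/s − (5/8)| < 5|s − 8|/32, which is < ε when |s − 8| < (32/5)ε.
Take δ = min(4, (32/5)ε). Then 0 < |s − 8| < δ gives both |s − 8| < 4 and |s − 8| < (32/5)ε, so |5/s − (5/8)| < ε.

δ = min(4, (32/5)ε)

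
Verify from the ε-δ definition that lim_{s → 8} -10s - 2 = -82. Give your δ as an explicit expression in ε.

δ = ε/10

Suppose ε > 0. We need δ > 0 so that 0 < |s − 8| < δ implies |(-10s - 2) + 82| < ε.
Since (-10s - 2) + 82 = -10(s − 8), we have |(-10s - 2) + 82| = 10|s − 8|.
So 10|s − 8| < ε exactly when |s − 8| < ε/10.
Take δ = ε/10. If 0 < |s − 8| < δ then |(-10s - 2) + 82| = 10|s − 8| < 10·(ε/10) = ε.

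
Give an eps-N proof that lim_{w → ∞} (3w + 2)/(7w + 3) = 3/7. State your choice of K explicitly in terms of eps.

K = (5/49)/eps

Let eps > 0. We seek K > 0 such that w > K implies |(3w + 2)/(7w + 3) − (3/7)| < eps.
(3w + 2)/(7w + 3) − (3/7) = (7(3w + 2) − 3(7w + 3)) / (7(7w + 3)) = 5/(7(7w + 3)).
For w > 0 we have 7w + 3 > 7w, so |(3w + 2)/(7w + 3) − (3/7)| = 5/(7(7w + 3)) < 5/(7·7w) = (5/49)/w.
Thus |(3w + 2)/(7w + 3) − (3/7)| < eps whenever w > (5/49)/eps.
Take K = (5/49)/eps. If w > K then |(3w + 2)/(7w + 3) − (3/7)| < (5/49)/w < eps.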